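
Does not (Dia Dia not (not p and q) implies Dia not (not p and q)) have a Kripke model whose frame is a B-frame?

1. not (Dia Dia not (not p and q) implies Dia not (not p and q)), w0
2. Dia Dia not (not p and q), w0
3. not Dia not (not p and q), w0
4. not p and q, w0
5. not p, w0
6. q, w0
7. Dia not (not p and q), w1
8. not p and q, w1
9. not p, w1
10. q, w1
11. not (not p and q), w2
12. not q, w2
Accessibility: w0Rw0, w0Rw1, w1Rw0, w1Rw1, w1Rw2, w2Rw1, w2Rw2

Satisfiable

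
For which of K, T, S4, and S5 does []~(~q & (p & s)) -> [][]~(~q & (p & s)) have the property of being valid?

S4-tableau for the negation ~([]~(~q & (p & s)) -> [][]~(~q & (p & s))):
1. ~([]~(~q & (p & s)) -> [][]~(~q & (p & s))), u
2. []~(~q & (p & s)), u
3. ~[][]~(~q & (p & s)), u
4. ~(~q & (p & s)), u
5. ~(p & s), u
6. ~s, u
7. ~[]~(~q & (p & s)), v
8. ~(~q & (p & s)), v
9. ~(p & s), v
10. ~s, v
11. ~q & (p & s), w
12. ~q, w
13. p & s, w
14. p, w
15. s, w
16. ~(~q & (p & s)), w
17. ~(p & s), w
18. ~s, w
Accessibility: uRu, uRv, uRw, vRv, vRw, wRw
Branch closes: s and ~s both at w.
Every branch closes (one shown): valid in S4, hence also in S5 (every theorem of S4 is a theorem of S5).
T-tableau for the negation ~([]~(~q & (p & s)) -> [][]~(~q & (p & s))):
1. ~([]~(~q & (p & s)) -> [][]~(~q & (p & s))), u
2. []~(~q & (p & s)), u
3. ~[][]~(~q & (p & s)), u
4. ~(~q & (p & s)), u
5. ~(p & s), u
6. ~s, u
7. ~[]~(~q & (p & s)), v
8. ~(~q & (p & s)), v
9. ~(p & s), v
10. ~s, v
11. ~q & (p & s), w
12. ~q, w
13. p & s, w
14. p, w
15. s, w
Accessibility: uRu, uRv, vRv, vRw, wRw
Complete open branch: countermodel on a T-frame, so not valid in T, nor in K (the same frame is also a K-frame).

S4, S5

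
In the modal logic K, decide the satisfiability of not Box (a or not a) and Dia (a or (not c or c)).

Unsatisfiable (every branch closes)

1. not Box (a or not a) and Dia (a or (not c or c)), u
2. not Box (a or not a), u   [and-rule on 1]
3. Dia (a or (not c or c)), u   [and-rule on 1]
4. not (a or not a), v   [neg-Box-rule on 2: fresh world v, uRv]
5. not a, v   [neg-or-rule on 4]
6. a, v   [neg-or-rule on 4]
Accessibility: uRv
Branch closes: a and not a both at v.
Every branch closes; the branch above is one of them.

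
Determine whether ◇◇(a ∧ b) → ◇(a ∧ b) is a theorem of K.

Invalid (countermodel exists)

Tableau for the negation ¬(◇◇(a ∧ b) → ◇(a ∧ b)):
1. ¬(◇◇(a ∧ b) → ◇(a ∧ b)), 0
2. ◇◇(a ∧ b), 0
3. ¬◇(a ∧ b), 0
4. ◇(a ∧ b), 1
5. ¬(a ∧ b), 1
6. ¬b, 1
7. a ∧ b, 2
8. a, 2
9. b, 2
Accessibility: 0R1, 1R2
The negation has an open branch (countermodel exists).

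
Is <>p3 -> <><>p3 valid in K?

Tableau for the negation ~(<>p3 -> <><>p3):
1. ~(<>p3 -> <><>p3), u
2. <>p3, u
3. ~<><>p3, u
4. p3, v
5. ~<>p3, v
Accessibility: uRv
The negation has an open branch (countermodel exists).

Invalid (countermodel exists)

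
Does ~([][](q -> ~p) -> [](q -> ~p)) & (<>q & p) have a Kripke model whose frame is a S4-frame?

1. ~([][](q -> ~p) -> [](q -> ~p)) & (<>q & p), u
2. ~([][](q -> ~p) -> [](q -> ~p)), u
3. <>q & p, u
4. [][](q -> ~p), u
5. ~[](q -> ~p), u
6. <>q, u
7. p, u
8. [](q -> ~p), u
9. q -> ~p, u
10. ~q, u
11. ~(q -> ~p), v
12. q, v
13. p, v
14. [](q -> ~p), v
15. q -> ~p, v
16. ~p, v
Accessibility: uRu, uRv, vRv
Branch closes: p and ~p both at v.
All branches of the tableau close; one closing branch shown above.

Unsatisfiable (every branch closes)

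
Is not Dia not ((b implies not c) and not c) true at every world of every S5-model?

Not valid

Tableau for the negation Dia not ((b implies not c) and not c):
1. Dia not ((b implies not c) and not c), 0
2. not ((b implies not c) and not c), 1   [Dia-rule on 1: fresh world 1, 0R1]
3. c, 1   [neg-and-rule on 2 (branches; this branch)]
Accessibility: 0R0, 0R1, 1R0, 1R1
The negation has an open branch (countermodel exists).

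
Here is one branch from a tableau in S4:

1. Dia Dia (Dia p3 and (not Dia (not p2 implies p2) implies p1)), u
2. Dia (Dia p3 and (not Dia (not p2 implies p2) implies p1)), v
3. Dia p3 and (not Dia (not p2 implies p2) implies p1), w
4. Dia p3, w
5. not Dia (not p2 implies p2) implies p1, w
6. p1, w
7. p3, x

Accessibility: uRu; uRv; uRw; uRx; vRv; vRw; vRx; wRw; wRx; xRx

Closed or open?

There is no literal clash: for every atom and world, at most one sign appears.

No, open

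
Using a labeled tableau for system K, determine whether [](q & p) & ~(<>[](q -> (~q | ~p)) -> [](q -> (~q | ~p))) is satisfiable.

Satisfiable (open branch found)

1. [](q & p) & ~(<>[](q -> (~q | ~p)) -> [](q -> (~q | ~p))), u
2. [](q & p), u
3. ~(<>[](q -> (~q | ~p)) -> [](q -> (~q | ~p))), u
4. <>[](q -> (~q | ~p)), u
5. ~[](q -> (~q | ~p)), u
6. [](q -> (~q | ~p)), v
7. q & p, v
8. q, v
9. p, v
10. ~(q -> (~q | ~p)), w
11. q, w
12. ~(~q | ~p), w
13. p, w
14. q & p, w
Accessibility: uRv, uRw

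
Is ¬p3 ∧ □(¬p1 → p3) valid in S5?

Tableau for the negation ¬(¬p3 ∧ □(¬p1 → p3)):
1. ¬(¬p3 ∧ □(¬p1 → p3)), w0
2. ¬□(¬p1 → p3), w0   [¬∧-rule on 1 (branches; this branch)]
3. ¬(¬p1 → p3), w1   [¬□-rule on 2: fresh world w1, w0Rw1]
4. ¬p1, w1   [¬→-rule on 3]
5. ¬p3, w1   [¬→-rule on 3]
Accessibility: w0Rw0, w0Rw1, w1Rw0, w1Rw1
The negation has an open branch (countermodel exists).

Not valid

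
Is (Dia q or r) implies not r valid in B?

Tableau for the negation not ((Dia q or r) implies not r):
1. not ((Dia q or r) implies not r), w0
2. Dia q or r, w0
3. r, w0
Accessibility: w0Rw0
The negation has an open branch (countermodel exists).

Not valid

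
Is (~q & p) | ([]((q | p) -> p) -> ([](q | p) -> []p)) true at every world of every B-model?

Yes, valid

Tableau for the negation ~((~q & p) | ([]((q | p) -> p) -> ([](q | p) -> []p))):
1. ~((~q & p) | ([]((q | p) -> p) -> ([](q | p) -> []p))), u
2. ~(~q & p), u   [~|-rule on 1]
3. ~([]((q | p) -> p) -> ([](q | p) -> []p)), u   [~|-rule on 1]
4. []((q | p) -> p), u   [~->-rule on 3]
5. ~([](q | p) -> []p), u   [~->-rule on 3]
6. [](q | p), u   [~->-rule on 5]
7. ~[]p, u   [~->-rule on 5]
8. (q | p) -> p, u   [[]-rule on 4 via uRu]
9. q | p, u   [[]-rule on 6 via uRu]
10. q, u   [~&-rule on 2 (branches; this branch)]
11. p, u   [->-rule on 8 (branches; this branch)]
12. ~p, v   [~[]-rule on 7: fresh world v, uRv]
13. (q | p) -> p, v   [[]-rule on 4 via uRv]
14. q | p, v   [[]-rule on 6 via uRv]
15. ~(q | p), v   [->-rule on 13 (branches; this branch)]
16. ~q, v   [~|-rule on 15]
17. p, v   [|-rule on 14 (branches; this branch)]
Accessibility: uRu, uRv, vRu, vRv
Branch closes: p and ~p both at v.
All branches of the negation close; one closing branch shown above.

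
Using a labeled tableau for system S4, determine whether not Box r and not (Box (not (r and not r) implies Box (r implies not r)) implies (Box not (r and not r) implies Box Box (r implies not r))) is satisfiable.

1. not Box r and not (Box (not (r and not r) implies Box (r implies not r)) implies (Box not (r and not r) implies Box Box (r implies not r))), 0
2. not Box r, 0
3. not (Box (not (r and not r) implies Box (r implies not r)) implies (Box not (r and not r) implies Box Box (r implies not r))), 0
4. Box (not (r and not r) implies Box (r implies not r)), 0
5. not (Box not (r and not r) implies Box Box (r implies not r)), 0
6. Box not (r and not r), 0
7. not Box Box (r implies not r), 0
8. not (r and not r) implies Box (r implies not r), 0
9. not (r and not r), 0
10. Box (r implies not r), 0
11. r implies not r, 0
12. not r, 0
13. not r, 1
14. not (r and not r) implies Box (r implies not r), 1
15. not (r and not r), 1
16. r implies not r, 1
17. Box (r implies not r), 1
18. not Box (r implies not r), 2
19. not (r and not r) implies Box (r implies not r), 2
20. not (r and not r), 2
21. r implies not r, 2
22. Box (r implies not r), 2
23. not r, 2
24. not (r implies not r), 3
25. r, 3
26. not (r and not r) implies Box (r implies not r), 3
27. not (r and not r), 3
28. r implies not r, 3
29. Box (r implies not r), 3
30. not r, 3
Accessibility: 0R0, 0R1, 0R2, 0R3, 1R1, 2R2, 2R3, 3R3
Branch closes: r and not r both at 3.
All branches of the tableau close; one closing branch shown above.

No, unsatisfiable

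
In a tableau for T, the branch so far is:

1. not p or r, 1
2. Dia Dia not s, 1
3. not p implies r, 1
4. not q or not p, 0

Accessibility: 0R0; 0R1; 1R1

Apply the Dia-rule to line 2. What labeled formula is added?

a fresh world 2 with 1R2, and Dia not s at 2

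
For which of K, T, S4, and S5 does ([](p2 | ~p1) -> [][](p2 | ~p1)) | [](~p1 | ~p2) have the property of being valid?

T-tableau for the negation ~(([](p2 | ~p1) -> [][](p2 | ~p1)) | [](~p1 | ~p2)):
1. ~(([](p2 | ~p1) -> [][](p2 | ~p1)) | [](~p1 | ~p2)), 0
2. ~([](p2 | ~p1) -> [][](p2 | ~p1)), 0   [~|-rule on 1]
3. ~[](~p1 | ~p2), 0   [~|-rule on 1]
4. [](p2 | ~p1), 0   [~->-rule on 2]
5. ~[][](p2 | ~p1), 0   [~->-rule on 2]
6. p2 | ~p1, 0   [[]-rule on 4 via 0R0]
7. ~p1, 0   [|-rule on 6 (branches; this branch)]
8. ~(~p1 | ~p2), 1   [~[]-rule on 3: fresh world 1, 0R1]
9. p1, 1   [~|-rule on 8]
10. p2, 1   [~|-rule on 8]
11. p2 | ~p1, 1   [[]-rule on 4 via 0R1]
12. ~[](p2 | ~p1), 2   [~[]-rule on 5: fresh world 2, 0R2]
13. p2 | ~p1, 2   [[]-rule on 4 via 0R2]
14. ~p1, 2   [|-rule on 13 (branches; this branch)]
15. ~(p2 | ~p1), 3   [~[]-rule on 12: fresh world 3, 2R3]
16. ~p2, 3   [~|-rule on 15]
17. p1, 3   [~|-rule on 15]
Accessibility: 0R0, 0R1, 0R2, 1R1, 2R2, 2R3, 3R3
Complete open branch: countermodel on a T-frame, so not valid in T, nor in K (the same frame is also a K-frame).
S4-tableau for the negation ~(([](p2 | ~p1) -> [][](p2 | ~p1)) | [](~p1 | ~p2)):
1. ~(([](p2 | ~p1) -> [][](p2 | ~p1)) | [](~p1 | ~p2)), 0
2. ~([](p2 | ~p1) -> [][](p2 | ~p1)), 0   [~|-rule on 1]
3. ~[](~p1 | ~p2), 0   [~|-rule on 1]
4. [](p2 | ~p1), 0   [~->-rule on 2]
5. ~[][](p2 | ~p1), 0   [~->-rule on 2]
6. p2 | ~p1, 0   [[]-rule on 4 via 0R0]
7. ~p1, 0   [|-rule on 6 (branches; this branch)]
8. ~(~p1 | ~p2), 1   [~[]-rule on 3: fresh world 1, 0R1]
9. p1, 1   [~|-rule on 8]
10. p2, 1   [~|-rule on 8]
11. p2 | ~p1, 1   [[]-rule on 4 via 0R1]
12. ~[](p2 | ~p1), 2   [~[]-rule on 5: fresh world 2, 0R2]
13. p2 | ~p1, 2   [[]-rule on 4 via 0R2]
14. ~p1, 2   [|-rule on 13 (branches; this branch)]
15. ~(p2 | ~p1), 3   [~[]-rule on 12: fresh world 3, 2R3]
16. ~p2, 3   [~|-rule on 15]
17. p1, 3   [~|-rule on 15]
18. p2 | ~p1, 3   [[]-rule on 4 via 0R3]
19. ~p1, 3   [|-rule on 18 (branches; this branch)]
Accessibility: 0R0, 0R1, 0R2, 0R3, 1R1, 2R2, 2R3, 3R3
Branch closes: p1 and ~p1 both at 3.
Every branch closes (one shown): valid in S4, hence also in S5 (every theorem of S4 is a theorem of S5).

S4, S5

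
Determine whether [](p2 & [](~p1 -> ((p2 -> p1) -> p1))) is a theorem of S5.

Invalid (countermodel exists)

Tableau for the negation ~[](p2 & [](~p1 -> ((p2 -> p1) -> p1))):
1. ~[](p2 & [](~p1 -> ((p2 -> p1) -> p1))), 0
2. ~(p2 & [](~p1 -> ((p2 -> p1) -> p1))), 1
3. ~[](~p1 -> ((p2 -> p1) -> p1)), 1
4. ~(~p1 -> ((p2 -> p1) -> p1)), 2
5. ~p1, 2
6. ~((p2 -> p1) -> p1), 2
7. p2 -> p1, 2
8. ~p2, 2
Accessibility: 0R0, 0R1, 0R2, 1R0, 1R1, 1R2, 2R0, 2R1, 2R2
The negation has an open branch (countermodel exists).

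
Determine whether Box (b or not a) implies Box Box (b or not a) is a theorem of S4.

Valid in S4

Tableau for the negation not (Box (b or not a) implies Box Box (b or not a)):
1. not (Box (b or not a) implies Box Box (b or not a)), 0
2. Box (b or not a), 0
3. not Box Box (b or not a), 0
4. b or not a, 0
5. not a, 0
6. not Box (b or not a), 1
7. b or not a, 1
8. not a, 1
9. not (b or not a), 2
10. not b, 2
11. a, 2
12. b or not a, 2
13. not a, 2
Accessibility: 0R0, 0R1, 0R2, 1R1, 1R2, 2R2
Branch closes: a and not a both at 2.
All branches of the negation close; one closing branch shown above.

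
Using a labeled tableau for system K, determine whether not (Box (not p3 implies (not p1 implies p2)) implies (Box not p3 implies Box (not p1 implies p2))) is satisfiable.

Unsatisfiable

1. not (Box (not p3 implies (not p1 implies p2)) implies (Box not p3 implies Box (not p1 implies p2))), w0
2. Box (not p3 implies (not p1 implies p2)), w0
3. not (Box not p3 implies Box (not p1 implies p2)), w0
4. Box not p3, w0
5. not Box (not p1 implies p2), w0
6. not (not p1 implies p2), w1
7. not p1, w1
8. not p2, w1
9. not p3 implies (not p1 implies p2), w1
10. not p3, w1
11. not p1 implies p2, w1
12. p2, w1
Accessibility: w0Rw1
Branch closes: p2 and not p2 both at w1.
Every branch closes; the branch above is one of them.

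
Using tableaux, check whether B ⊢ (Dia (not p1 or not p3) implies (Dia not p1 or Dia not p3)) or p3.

Tableau for the negation not ((Dia (not p1 or not p3) implies (Dia not p1 or Dia not p3)) or p3):
1. not ((Dia (not p1 or not p3) implies (Dia not p1 or Dia not p3)) or p3), u
2. not (Dia (not p1 or not p3) implies (Dia not p1 or Dia not p3)), u   [neg-or-rule on 1]
3. not p3, u   [neg-or-rule on 1]
4. Dia (not p1 or not p3), u   [neg-implies-rule on 2]
5. not (Dia not p1 or Dia not p3), u   [neg-implies-rule on 2]
6. not Dia not p1, u   [neg-or-rule on 5]
7. not Dia not p3, u   [neg-or-rule on 5]
8. p1, u   [neg-Dia-rule on 6 via uRu]
9. p3, u   [neg-Dia-rule on 7 via uRu]
Accessibility: uRu
Branch closes: p3 and not p3 both at u.
Every branch of the negation's tableau closes; the branch above is one of them.

Valid in B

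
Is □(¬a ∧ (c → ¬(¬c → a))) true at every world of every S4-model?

Not valid

Tableau for the negation ¬□(¬a ∧ (c → ¬(¬c → a))):
1. ¬□(¬a ∧ (c → ¬(¬c → a))), 0
2. ¬(¬a ∧ (c → ¬(¬c → a))), 1   [¬□-rule on 1: fresh world 1, 0R1]
3. ¬(c → ¬(¬c → a)), 1   [¬∧-rule on 2 (branches; this branch)]
4. c, 1   [¬→-rule on 3]
5. ¬c → a, 1   [¬→-rule on 3]
6. a, 1   [→-rule on 5 (branches; this branch)]
Accessibility: 0R0, 0R1, 1R1
The negation has an open branch (countermodel exists).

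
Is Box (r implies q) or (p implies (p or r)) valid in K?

Tableau for the negation not (Box (r implies q) or (p implies (p or r))):
1. not (Box (r implies q) or (p implies (p or r))), 0
2. not Box (r implies q), 0   [neg-or-rule on 1]
3. not (p implies (p or r)), 0   [neg-or-rule on 1]
4. p, 0   [neg-implies-rule on 3]
5. not (p or r), 0   [neg-implies-rule on 3]
6. not p, 0   [neg-or-rule on 5]
7. not r, 0   [neg-or-rule on 5]
Branch closes: p and not p both at 0.
All branches of the negation close; one closing branch shown above.

Valid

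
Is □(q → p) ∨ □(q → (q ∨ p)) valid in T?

Tableau for the negation ¬(□(q → p) ∨ □(q → (q ∨ p))):
1. ¬(□(q → p) ∨ □(q → (q ∨ p))), w0
2. ¬□(q → p), w0
3. ¬□(q → (q ∨ p)), w0
4. ¬(q → p), w1
5. q, w1
6. ¬p, w1
7. ¬(q → (q ∨ p)), w2
8. q, w2
9. ¬(q ∨ p), w2
10. ¬q, w2
11. ¬p, w2
Accessibility: w0Rw0, w0Rw1, w0Rw2, w1Rw1, w2Rw2
Branch closes: q and ¬q both at w2.
All branches of the negation close; one closing branch shown above.

Yes, valid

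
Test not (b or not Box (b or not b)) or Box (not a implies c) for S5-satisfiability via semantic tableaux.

Yes, satisfiable

1. not (b or not Box (b or not b)) or Box (not a implies c), u
2. Box (not a implies c), u   [or-rule on 1 (branches; this branch)]
3. not a implies c, u   [Box-rule on 2 via uRu]
4. c, u   [implies-rule on 3 (branches; this branch)]
Accessibility: uRu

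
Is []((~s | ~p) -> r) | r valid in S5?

Tableau for the negation ~([]((~s | ~p) -> r) | r):
1. ~([]((~s | ~p) -> r) | r), 0
2. ~[]((~s | ~p) -> r), 0   [~|-rule on 1]
3. ~r, 0   [~|-rule on 1]
4. ~((~s | ~p) -> r), 1   [~[]-rule on 2: fresh world 1, 0R1]
5. ~s | ~p, 1   [~->-rule on 4]
6. ~r, 1   [~->-rule on 4]
7. ~p, 1   [|-rule on 5 (branches; this branch)]
Accessibility: 0R0, 0R1, 1R0, 1R1
The negation has an open branch (countermodel exists).

Not valid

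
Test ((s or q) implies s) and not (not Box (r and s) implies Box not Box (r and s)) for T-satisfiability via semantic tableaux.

Yes, satisfiable

1. ((s or q) implies s) and not (not Box (r and s) implies Box not Box (r and s)), w0
2. (s or q) implies s, w0   [and-rule on 1]
3. not (not Box (r and s) implies Box not Box (r and s)), w0   [and-rule on 1]
4. not Box (r and s), w0   [neg-implies-rule on 3]
5. not Box not Box (r and s), w0   [neg-implies-rule on 3]
6. s, w0   [implies-rule on 2 (branches; this branch)]
7. not (r and s), w1   [neg-Box-rule on 4: fresh world w1, w0Rw1]
8. not s, w1   [neg-and-rule on 7 (branches; this branch)]
9. Box (r and s), w2   [neg-Box-rule on 5: fresh world w2, w0Rw2]
10. r and s, w2   [Box-rule on 9 via w2Rw2]
11. r, w2   [and-rule on 10]
12. s, w2   [and-rule on 10]
Accessibility: w0Rw0, w0Rw1, w0Rw2, w1Rw1, w2Rw2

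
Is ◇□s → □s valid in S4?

No, not valid

Tableau for the negation ¬(◇□s → □s):
1. ¬(◇□s → □s), u
2. ◇□s, u
3. ¬□s, u
4. □s, v
5. s, v
6. ¬s, w
Accessibility: uRu, uRv, uRw, vRv, wRw
The negation has an open branch (countermodel exists).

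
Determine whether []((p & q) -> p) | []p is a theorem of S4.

Valid

Tableau for the negation ~([]((p & q) -> p) | []p):
1. ~([]((p & q) -> p) | []p), w0
2. ~[]((p & q) -> p), w0
3. ~[]p, w0
4. ~((p & q) -> p), w1
5. p & q, w1
6. ~p, w1
7. p, w1
8. q, w1
Accessibility: w0Rw0, w0Rw1, w1Rw1
Branch closes: p and ~p both at w1.
Every branch of the negation's tableau closes; the branch above is one of them.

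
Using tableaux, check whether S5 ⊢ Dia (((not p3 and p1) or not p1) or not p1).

Invalid (countermodel exists)

Tableau for the negation not Dia (((not p3 and p1) or not p1) or not p1):
1. not Dia (((not p3 and p1) or not p1) or not p1), w0
2. not (((not p3 and p1) or not p1) or not p1), w0   [neg-Dia-rule on 1 via w0Rw0]
3. not ((not p3 and p1) or not p1), w0   [neg-or-rule on 2]
4. p1, w0   [neg-or-rule on 2]
5. not (not p3 and p1), w0   [neg-or-rule on 3]
6. p3, w0   [neg-and-rule on 5 (branches; this branch)]
Accessibility: w0Rw0
The negation has an open branch (countermodel exists).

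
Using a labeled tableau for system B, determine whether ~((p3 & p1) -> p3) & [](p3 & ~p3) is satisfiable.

No, unsatisfiable

1. ~((p3 & p1) -> p3) & [](p3 & ~p3), w0
2. ~((p3 & p1) -> p3), w0   [&-rule on 1]
3. [](p3 & ~p3), w0   [&-rule on 1]
4. p3 & p1, w0   [~->-rule on 2]
5. ~p3, w0   [~->-rule on 2]
6. p3, w0   [&-rule on 4]
7. p1, w0   [&-rule on 4]
Accessibility: w0Rw0
Branch closes: p3 and ~p3 both at w0.
All branches of the tableau close; one closing branch shown above.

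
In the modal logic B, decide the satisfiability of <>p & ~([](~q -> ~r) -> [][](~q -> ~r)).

Satisfiable (open branch found)

1. <>p & ~([](~q -> ~r) -> [][](~q -> ~r)), u
2. <>p, u
3. ~([](~q -> ~r) -> [][](~q -> ~r)), u
4. [](~q -> ~r), u
5. ~[][](~q -> ~r), u
6. ~q -> ~r, u
7. ~r, u
8. p, v
9. ~q -> ~r, v
10. ~r, v
11. ~[](~q -> ~r), w
12. ~q -> ~r, w
13. ~r, w
14. ~(~q -> ~r), x
15. ~q, x
16. r, x
Accessibility: uRu, uRv, uRw, vRu, vRv, wRu, wRw, wRx, xRw, xRx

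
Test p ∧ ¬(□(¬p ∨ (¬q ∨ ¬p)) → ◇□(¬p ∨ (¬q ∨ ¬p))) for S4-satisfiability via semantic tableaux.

1. p ∧ ¬(□(¬p ∨ (¬q ∨ ¬p)) → ◇□(¬p ∨ (¬q ∨ ¬p))), u
2. p, u   [∧-rule on 1]
3. ¬(□(¬p ∨ (¬q ∨ ¬p)) → ◇□(¬p ∨ (¬q ∨ ¬p))), u   [∧-rule on 1]
4. □(¬p ∨ (¬q ∨ ¬p)), u   [¬→-rule on 3]
5. ¬◇□(¬p ∨ (¬q ∨ ¬p)), u   [¬→-rule on 3]
6. ¬p ∨ (¬q ∨ ¬p), u   [□-rule on 4 via uRu]
7. ¬□(¬p ∨ (¬q ∨ ¬p)), u   [¬◇-rule on 5 via uRu]
8. ¬q ∨ ¬p, u   [∨-rule on 6 (branches; this branch)]
9. ¬q, u   [∨-rule on 8 (branches; this branch)]
10. ¬(¬p ∨ (¬q ∨ ¬p)), v   [¬□-rule on 7: fresh world v, uRv]
11. p, v   [¬∨-rule on 10]
12. ¬(¬q ∨ ¬p), v   [¬∨-rule on 10]
13. q, v   [¬∨-rule on 12]
14. ¬p ∨ (¬q ∨ ¬p), v   [□-rule on 4 via uRv]
15. ¬□(¬p ∨ (¬q ∨ ¬p)), v   [¬◇-rule on 5 via uRv]
16. ¬q ∨ ¬p, v   [∨-rule on 14 (branches; this branch)]
17. ¬p, v   [∨-rule on 16 (branches; this branch)]
Accessibility: uRu, uRv, vRv
Branch closes: p and ¬p both at v.
Every branch closes; the branch above is one of them.

Unsatisfiable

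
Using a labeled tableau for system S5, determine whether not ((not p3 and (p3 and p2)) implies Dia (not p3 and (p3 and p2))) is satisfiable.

Unsatisfiable

1. not ((not p3 and (p3 and p2)) implies Dia (not p3 and (p3 and p2))), w0
2. not p3 and (p3 and p2), w0
3. not Dia (not p3 and (p3 and p2)), w0
4. not p3, w0
5. p3 and p2, w0
6. p3, w0
7. p2, w0
Accessibility: w0Rw0
Branch closes: p3 and not p3 both at w0.
Every branch closes; the branch above is one of them.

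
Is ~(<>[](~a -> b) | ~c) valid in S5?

Tableau for the negation <>[](~a -> b) | ~c:
1. <>[](~a -> b) | ~c, u
2. ~c, u   [|-rule on 1 (branches; this branch)]
Accessibility: uRu
The negation has an open branch (countermodel exists).

Invalid (countermodel exists)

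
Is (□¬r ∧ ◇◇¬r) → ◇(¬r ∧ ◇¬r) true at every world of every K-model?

Tableau for the negation ¬((□¬r ∧ ◇◇¬r) → ◇(¬r ∧ ◇¬r)):
1. ¬((□¬r ∧ ◇◇¬r) → ◇(¬r ∧ ◇¬r)), w0
2. □¬r ∧ ◇◇¬r, w0
3. ¬◇(¬r ∧ ◇¬r), w0
4. □¬r, w0
5. ◇◇¬r, w0
6. ◇¬r, w1
7. ¬(¬r ∧ ◇¬r), w1
8. ¬r, w1
9. ¬◇¬r, w1
10. ¬r, w2
11. r, w2
Accessibility: w0Rw1, w1Rw2
Branch closes: r and ¬r both at w2.
Every branch of the negation's tableau closes; the branch above is one of them.

Valid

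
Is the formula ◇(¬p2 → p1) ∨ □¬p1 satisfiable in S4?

1. ◇(¬p2 → p1) ∨ □¬p1, w0
2. □¬p1, w0   [∨-rule on 1 (branches; this branch)]
3. ¬p1, w0   [□-rule on 2 via w0Rw0]
Accessibility: w0Rw0

Yes, satisfiable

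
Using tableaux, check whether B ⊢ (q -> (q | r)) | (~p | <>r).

Valid in B

Tableau for the negation ~((q -> (q | r)) | (~p | <>r)):
1. ~((q -> (q | r)) | (~p | <>r)), w0
2. ~(q -> (q | r)), w0
3. ~(~p | <>r), w0
4. q, w0
5. ~(q | r), w0
6. p, w0
7. ~<>r, w0
8. ~q, w0
9. ~r, w0
Accessibility: w0Rw0
Branch closes: q and ~q both at w0.
Every branch of the negation's tableau closes; the branch above is one of them.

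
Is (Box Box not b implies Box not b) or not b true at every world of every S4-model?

Tableau for the negation not ((Box Box not b implies Box not b) or not b):
1. not ((Box Box not b implies Box not b) or not b), 0
2. not (Box Box not b implies Box not b), 0
3. b, 0
4. Box Box not b, 0
5. not Box not b, 0
6. Box not b, 0
7. not b, 0
Accessibility: 0R0
Branch closes: b and not b both at 0.
Every branch of the negation's tableau closes; the branch above is one of them.

Valid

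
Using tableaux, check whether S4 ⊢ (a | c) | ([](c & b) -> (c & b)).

Yes, valid

Tableau for the negation ~((a | c) | ([](c & b) -> (c & b))):
1. ~((a | c) | ([](c & b) -> (c & b))), w0
2. ~(a | c), w0   [~|-rule on 1]
3. ~([](c & b) -> (c & b)), w0   [~|-rule on 1]
4. ~a, w0   [~|-rule on 2]
5. ~c, w0   [~|-rule on 2]
6. [](c & b), w0   [~->-rule on 3]
7. ~(c & b), w0   [~->-rule on 3]
8. c & b, w0   [[]-rule on 6 via w0Rw0]
9. c, w0   [&-rule on 8]
10. b, w0   [&-rule on 8]
Accessibility: w0Rw0
Branch closes: c and ~c both at w0.
All branches of the negation close; one closing branch shown above.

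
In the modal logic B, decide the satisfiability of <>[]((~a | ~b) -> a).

Yes, satisfiable

1. <>[]((~a | ~b) -> a), u
2. []((~a | ~b) -> a), v
3. (~a | ~b) -> a, u
4. (~a | ~b) -> a, v
5. a, u
6. a, v
Accessibility: uRu, uRv, vRu, vRv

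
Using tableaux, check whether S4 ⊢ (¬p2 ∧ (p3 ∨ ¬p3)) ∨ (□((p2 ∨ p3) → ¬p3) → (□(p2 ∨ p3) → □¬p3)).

Tableau for the negation ¬((¬p2 ∧ (p3 ∨ ¬p3)) ∨ (□((p2 ∨ p3) → ¬p3) → (□(p2 ∨ p3) → □¬p3))):
1. ¬((¬p2 ∧ (p3 ∨ ¬p3)) ∨ (□((p2 ∨ p3) → ¬p3) → (□(p2 ∨ p3) → □¬p3))), u
2. ¬(¬p2 ∧ (p3 ∨ ¬p3)), u
3. ¬(□((p2 ∨ p3) → ¬p3) → (□(p2 ∨ p3) → □¬p3)), u
4. □((p2 ∨ p3) → ¬p3), u
5. ¬(□(p2 ∨ p3) → □¬p3), u
6. □(p2 ∨ p3), u
7. ¬□¬p3, u
8. (p2 ∨ p3) → ¬p3, u
9. p2 ∨ p3, u
10. p2, u
11. ¬p3, u
12. p3, v
13. (p2 ∨ p3) → ¬p3, v
14. p2 ∨ p3, v
15. ¬(p2 ∨ p3), v
16. ¬p2, v
17. ¬p3, v
Accessibility: uRu, uRv, vRv
Branch closes: p3 and ¬p3 both at v.
Every branch of the negation's tableau closes; the branch above is one of them.

Yes, valid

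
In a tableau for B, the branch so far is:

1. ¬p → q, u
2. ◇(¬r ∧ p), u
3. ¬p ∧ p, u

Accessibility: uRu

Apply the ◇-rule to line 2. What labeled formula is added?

a fresh world v with uRv, and ¬r ∧ p at v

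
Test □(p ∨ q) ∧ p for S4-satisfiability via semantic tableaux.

Satisfiable

1. □(p ∨ q) ∧ p, u
2. □(p ∨ q), u
3. p, u
4. p ∨ q, u
5. q, u
Accessibility: uRu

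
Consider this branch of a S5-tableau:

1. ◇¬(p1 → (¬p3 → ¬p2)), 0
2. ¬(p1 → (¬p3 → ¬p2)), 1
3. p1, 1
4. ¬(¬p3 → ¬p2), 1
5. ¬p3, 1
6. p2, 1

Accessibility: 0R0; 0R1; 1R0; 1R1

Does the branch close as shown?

No atom appears with both signs at the same world.

No, open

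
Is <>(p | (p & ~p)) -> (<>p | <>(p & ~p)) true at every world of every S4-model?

Tableau for the negation ~(<>(p | (p & ~p)) -> (<>p | <>(p & ~p))):
1. ~(<>(p | (p & ~p)) -> (<>p | <>(p & ~p))), 0
2. <>(p | (p & ~p)), 0
3. ~(<>p | <>(p & ~p)), 0
4. ~<>p, 0
5. ~<>(p & ~p), 0
6. ~p, 0
7. ~(p & ~p), 0
8. p | (p & ~p), 1
9. ~p, 1
10. ~(p & ~p), 1
11. p & ~p, 1
12. p, 1
Accessibility: 0R0, 0R1, 1R1
Branch closes: p and ~p both at 1.
Every branch of the negation's tableau closes; the branch above is one of them.

Valid in S4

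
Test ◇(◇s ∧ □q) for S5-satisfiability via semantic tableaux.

1. ◇(◇s ∧ □q), w0
2. ◇s ∧ □q, w1   [◇-rule on 1: fresh world w1, w0Rw1]
3. ◇s, w1   [∧-rule on 2]
4. □q, w1   [∧-rule on 2]
5. q, w0   [□-rule on 4 via w1Rw0]
6. q, w1   [□-rule on 4 via w1Rw1]
7. s, w2   [◇-rule on 3: fresh world w2, w1Rw2]
8. q, w2   [□-rule on 4 via w1Rw2]
Accessibility: w0Rw0, w0Rw1, w0Rw2, w1Rw0, w1Rw1, w1Rw2, w2Rw0, w2Rw1, w2Rw2

Satisfiable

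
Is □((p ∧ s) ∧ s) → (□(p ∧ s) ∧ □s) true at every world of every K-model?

Tableau for the negation ¬(□((p ∧ s) ∧ s) → (□(p ∧ s) ∧ □s)):
1. ¬(□((p ∧ s) ∧ s) → (□(p ∧ s) ∧ □s)), w0
2. □((p ∧ s) ∧ s), w0
3. ¬(□(p ∧ s) ∧ □s), w0
4. ¬□(p ∧ s), w0
5. ¬(p ∧ s), w1
6. (p ∧ s) ∧ s, w1
7. p ∧ s, w1
8. s, w1
9. p, w1
10. ¬s, w1
Accessibility: w0Rw1
Branch closes: s and ¬s both at w1.
Every branch of the negation's tableau closes; the branch above is one of them.

Valid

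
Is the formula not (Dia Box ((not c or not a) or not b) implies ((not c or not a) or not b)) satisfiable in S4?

Satisfiable (open branch found)

1. not (Dia Box ((not c or not a) or not b) implies ((not c or not a) or not b)), u
2. Dia Box ((not c or not a) or not b), u
3. not ((not c or not a) or not b), u
4. not (not c or not a), u
5. b, u
6. c, u
7. a, u
8. Box ((not c or not a) or not b), v
9. (not c or not a) or not b, v
10. not b, v
Accessibility: uRu, uRv, vRv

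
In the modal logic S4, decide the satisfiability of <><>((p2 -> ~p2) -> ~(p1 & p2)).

Satisfiable (open branch found)

1. <><>((p2 -> ~p2) -> ~(p1 & p2)), w0
2. <>((p2 -> ~p2) -> ~(p1 & p2)), w1
3. (p2 -> ~p2) -> ~(p1 & p2), w2
4. ~(p1 & p2), w2
5. ~p2, w2
Accessibility: w0Rw0, w0Rw1, w0Rw2, w1Rw1, w1Rw2, w2Rw2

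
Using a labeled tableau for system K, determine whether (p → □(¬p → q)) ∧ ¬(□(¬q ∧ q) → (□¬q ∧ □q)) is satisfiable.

1. (p → □(¬p → q)) ∧ ¬(□(¬q ∧ q) → (□¬q ∧ □q)), u
2. p → □(¬p → q), u
3. ¬(□(¬q ∧ q) → (□¬q ∧ □q)), u
4. □(¬q ∧ q), u
5. ¬(□¬q ∧ □q), u
6. □(¬p → q), u
7. ¬□q, u
8. ¬q, v
9. ¬q ∧ q, v
10. q, v
Accessibility: uRv
Branch closes: q and ¬q both at v.
Every branch closes; the branch above is one of them.

Unsatisfiable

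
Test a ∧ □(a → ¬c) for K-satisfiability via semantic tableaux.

Satisfiable

1. a ∧ □(a → ¬c), u
2. a, u
3. □(a → ¬c), u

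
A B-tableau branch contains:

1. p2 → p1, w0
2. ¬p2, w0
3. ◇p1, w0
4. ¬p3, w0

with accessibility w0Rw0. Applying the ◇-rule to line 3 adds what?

a fresh world w1 with w0Rw1, and p1 at w1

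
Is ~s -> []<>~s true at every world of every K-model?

Not valid

Tableau for the negation ~(~s -> []<>~s):
1. ~(~s -> []<>~s), 0
2. ~s, 0   [~->-rule on 1]
3. ~[]<>~s, 0   [~->-rule on 1]
4. ~<>~s, 1   [~[]-rule on 3: fresh world 1, 0R1]
Accessibility: 0R1
The negation has an open branch (countermodel exists).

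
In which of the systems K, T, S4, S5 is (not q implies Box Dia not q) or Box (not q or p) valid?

S5

S4-tableau for the negation not ((not q implies Box Dia not q) or Box (not q or p)):
1. not ((not q implies Box Dia not q) or Box (not q or p)), 0
2. not (not q implies Box Dia not q), 0
3. not Box (not q or p), 0
4. not q, 0
5. not Box Dia not q, 0
6. not (not q or p), 1
7. q, 1
8. not p, 1
9. not Dia not q, 2
10. q, 2
Accessibility: 0R0, 0R1, 0R2, 1R1, 2R2
Complete open branch: countermodel on an S4-frame, so not valid in S4, nor in K, T (the same frame is also a K-frame and a T-frame).
S5-tableau for the negation not ((not q implies Box Dia not q) or Box (not q or p)):
1. not ((not q implies Box Dia not q) or Box (not q or p)), 0
2. not (not q implies Box Dia not q), 0
3. not Box (not q or p), 0
4. not q, 0
5. not Box Dia not q, 0
6. not (not q or p), 1
7. q, 1
8. not p, 1
9. not Dia not q, 2
10. q, 0
Accessibility: 0R0, 0R1, 0R2, 1R0, 1R1, 1R2, 2R0, 2R1, 2R2
Branch closes: q and not q both at 0.
Every branch closes (one shown): valid in S5.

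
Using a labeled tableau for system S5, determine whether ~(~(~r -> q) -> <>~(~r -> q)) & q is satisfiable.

1. ~(~(~r -> q) -> <>~(~r -> q)) & q, 0
2. ~(~(~r -> q) -> <>~(~r -> q)), 0   [&-rule on 1]
3. q, 0   [&-rule on 1]
4. ~(~r -> q), 0   [~->-rule on 2]
5. ~<>~(~r -> q), 0   [~->-rule on 2]
6. ~r, 0   [~->-rule on 4]
7. ~q, 0   [~->-rule on 4]
Accessibility: 0R0
Branch closes: q and ~q both at 0.
(One branch shown.) All branches close.

Unsatisfiable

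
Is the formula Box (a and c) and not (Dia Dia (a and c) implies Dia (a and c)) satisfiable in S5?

No, unsatisfiable

1. Box (a and c) and not (Dia Dia (a and c) implies Dia (a and c)), w0
2. Box (a and c), w0
3. not (Dia Dia (a and c) implies Dia (a and c)), w0
4. Dia Dia (a and c), w0
5. not Dia (a and c), w0
6. a and c, w0
7. a, w0
8. c, w0
9. not (a and c), w0
10. not c, w0
Accessibility: w0Rw0
Branch closes: c and not c both at w0.
(One branch shown.) All branches close.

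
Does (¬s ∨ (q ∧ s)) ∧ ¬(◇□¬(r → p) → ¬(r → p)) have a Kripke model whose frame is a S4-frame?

1. (¬s ∨ (q ∧ s)) ∧ ¬(◇□¬(r → p) → ¬(r → p)), 0
2. ¬s ∨ (q ∧ s), 0
3. ¬(◇□¬(r → p) → ¬(r → p)), 0
4. ◇□¬(r → p), 0
5. r → p, 0
6. q ∧ s, 0
7. q, 0
8. s, 0
9. p, 0
10. □¬(r → p), 1
11. ¬(r → p), 1
12. r, 1
13. ¬p, 1
Accessibility: 0R0, 0R1, 1R1

Yes, satisfiable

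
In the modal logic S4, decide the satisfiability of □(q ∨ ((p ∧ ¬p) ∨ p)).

1. □(q ∨ ((p ∧ ¬p) ∨ p)), u
2. q ∨ ((p ∧ ¬p) ∨ p), u
3. (p ∧ ¬p) ∨ p, u
4. p, u
Accessibility: uRu

Yes, satisfiable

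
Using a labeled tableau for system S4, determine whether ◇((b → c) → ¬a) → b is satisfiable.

1. ◇((b → c) → ¬a) → b, u
2. b, u
Accessibility: uRu

Satisfiable (open branch found)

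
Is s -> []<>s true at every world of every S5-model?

Valid in S5

Tableau for the negation ~(s -> []<>s):
1. ~(s -> []<>s), u
2. s, u
3. ~[]<>s, u
4. ~<>s, v
5. ~s, u
Accessibility: uRu, uRv, vRu, vRv
Branch closes: s and ~s both at u.
Every branch of the negation's tableau closes; the branch above is one of them.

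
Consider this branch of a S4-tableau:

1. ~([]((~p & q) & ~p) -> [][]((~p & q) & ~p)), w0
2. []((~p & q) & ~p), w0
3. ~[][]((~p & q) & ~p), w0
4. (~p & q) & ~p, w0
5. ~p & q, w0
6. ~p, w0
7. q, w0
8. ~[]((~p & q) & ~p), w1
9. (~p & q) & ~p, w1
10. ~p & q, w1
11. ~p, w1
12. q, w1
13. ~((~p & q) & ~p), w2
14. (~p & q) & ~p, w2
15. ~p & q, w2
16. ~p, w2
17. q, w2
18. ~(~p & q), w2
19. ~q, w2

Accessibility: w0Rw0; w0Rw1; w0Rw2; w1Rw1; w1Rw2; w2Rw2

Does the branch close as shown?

Closed

Both q and ~q appear at w2.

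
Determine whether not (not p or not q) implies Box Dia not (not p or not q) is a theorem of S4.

Not valid

Tableau for the negation not (not (not p or not q) implies Box Dia not (not p or not q)):
1. not (not (not p or not q) implies Box Dia not (not p or not q)), 0
2. not (not p or not q), 0   [neg-implies-rule on 1]
3. not Box Dia not (not p or not q), 0   [neg-implies-rule on 1]
4. p, 0   [neg-or-rule on 2]
5. q, 0   [neg-or-rule on 2]
6. not Dia not (not p or not q), 1   [neg-Box-rule on 3: fresh world 1, 0R1]
7. not p or not q, 1   [neg-Dia-rule on 6 via 1R1]
8. not q, 1   [or-rule on 7 (branches; this branch)]
Accessibility: 0R0, 0R1, 1R1
The negation has an open branch (countermodel exists).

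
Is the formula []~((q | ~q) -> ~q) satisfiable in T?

Satisfiable

1. []~((q | ~q) -> ~q), w0
2. ~((q | ~q) -> ~q), w0
3. q | ~q, w0
4. q, w0
Accessibility: w0Rw0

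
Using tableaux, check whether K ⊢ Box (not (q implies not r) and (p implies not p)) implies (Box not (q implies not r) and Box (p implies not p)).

Yes, valid

Tableau for the negation not (Box (not (q implies not r) and (p implies not p)) implies (Box not (q implies not r) and Box (p implies not p))):
1. not (Box (not (q implies not r) and (p implies not p)) implies (Box not (q implies not r) and Box (p implies not p))), u
2. Box (not (q implies not r) and (p implies not p)), u   [neg-implies-rule on 1]
3. not (Box not (q implies not r) and Box (p implies not p)), u   [neg-implies-rule on 1]
4. not Box (p implies not p), u   [neg-and-rule on 3 (branches; this branch)]
5. not (p implies not p), v   [neg-Box-rule on 4: fresh world v, uRv]
6. p, v   [neg-implies-rule on 5]
7. not (q implies not r) and (p implies not p), v   [Box-rule on 2 via uRv]
8. not (q implies not r), v   [and-rule on 7]
9. p implies not p, v   [and-rule on 7]
10. q, v   [neg-implies-rule on 8]
11. r, v   [neg-implies-rule on 8]
12. not p, v   [implies-rule on 9 (branches; this branch)]
Accessibility: uRv
Branch closes: p and not p both at v.
All branches of the negation close; one closing branch shown above.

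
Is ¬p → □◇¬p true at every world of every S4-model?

Tableau for the negation ¬(¬p → □◇¬p):
1. ¬(¬p → □◇¬p), u
2. ¬p, u
3. ¬□◇¬p, u
4. ¬◇¬p, v
5. p, v
Accessibility: uRu, uRv, vRv
The negation has an open branch (countermodel exists).

Invalid (countermodel exists)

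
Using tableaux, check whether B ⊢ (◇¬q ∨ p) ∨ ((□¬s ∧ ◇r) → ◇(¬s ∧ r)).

Valid in B

Tableau for the negation ¬((◇¬q ∨ p) ∨ ((□¬s ∧ ◇r) → ◇(¬s ∧ r))):
1. ¬((◇¬q ∨ p) ∨ ((□¬s ∧ ◇r) → ◇(¬s ∧ r))), u
2. ¬(◇¬q ∨ p), u
3. ¬((□¬s ∧ ◇r) → ◇(¬s ∧ r)), u
4. ¬◇¬q, u
5. ¬p, u
6. □¬s ∧ ◇r, u
7. ¬◇(¬s ∧ r), u
8. □¬s, u
9. ◇r, u
10. q, u
11. ¬(¬s ∧ r), u
12. ¬s, u
13. ¬r, u
14. r, v
15. q, v
16. ¬(¬s ∧ r), v
17. ¬s, v
18. ¬r, v
Accessibility: uRu, uRv, vRu, vRv
Branch closes: r and ¬r both at v.
All branches of the negation close; one closing branch shown above.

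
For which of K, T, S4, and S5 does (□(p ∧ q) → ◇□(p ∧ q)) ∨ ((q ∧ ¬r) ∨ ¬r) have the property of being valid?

K-tableau for the negation ¬((□(p ∧ q) → ◇□(p ∧ q)) ∨ ((q ∧ ¬r) ∨ ¬r)):
1. ¬((□(p ∧ q) → ◇□(p ∧ q)) ∨ ((q ∧ ¬r) ∨ ¬r)), u
2. ¬(□(p ∧ q) → ◇□(p ∧ q)), u
3. ¬((q ∧ ¬r) ∨ ¬r), u
4. □(p ∧ q), u
5. ¬◇□(p ∧ q), u
6. ¬(q ∧ ¬r), u
7. r, u
Complete open branch: countermodel on a K-frame, so not valid in K.
T-tableau for the negation ¬((□(p ∧ q) → ◇□(p ∧ q)) ∨ ((q ∧ ¬r) ∨ ¬r)):
1. ¬((□(p ∧ q) → ◇□(p ∧ q)) ∨ ((q ∧ ¬r) ∨ ¬r)), u
2. ¬(□(p ∧ q) → ◇□(p ∧ q)), u
3. ¬((q ∧ ¬r) ∨ ¬r), u
4. □(p ∧ q), u
5. ¬◇□(p ∧ q), u
6. ¬(q ∧ ¬r), u
7. r, u
8. p ∧ q, u
9. p, u
10. q, u
11. ¬□(p ∧ q), u
12. ¬(p ∧ q), v
13. p ∧ q, v
14. p, v
15. q, v
16. ¬□(p ∧ q), v
17. ¬q, v
Accessibility: uRu, uRv, vRv
Branch closes: q and ¬q both at v.
Every branch closes (one shown): valid in T, hence also in S4, S5 (every theorem of T is a theorem of S4 and S5).

T, S4, S5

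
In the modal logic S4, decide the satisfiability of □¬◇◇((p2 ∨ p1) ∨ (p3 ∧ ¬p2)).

1. □¬◇◇((p2 ∨ p1) ∨ (p3 ∧ ¬p2)), w0
2. ¬◇◇((p2 ∨ p1) ∨ (p3 ∧ ¬p2)), w0
3. ¬◇((p2 ∨ p1) ∨ (p3 ∧ ¬p2)), w0
4. ¬((p2 ∨ p1) ∨ (p3 ∧ ¬p2)), w0
5. ¬(p2 ∨ p1), w0
6. ¬(p3 ∧ ¬p2), w0
7. ¬p2, w0
8. ¬p1, w0
9. ¬p3, w0
Accessibility: w0Rw0

Yes, satisfiable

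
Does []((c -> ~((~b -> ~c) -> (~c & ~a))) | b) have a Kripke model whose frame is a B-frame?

1. []((c -> ~((~b -> ~c) -> (~c & ~a))) | b), 0
2. (c -> ~((~b -> ~c) -> (~c & ~a))) | b, 0   [[]-rule on 1 via 0R0]
3. b, 0   [|-rule on 2 (branches; this branch)]
Accessibility: 0R0

Yes, satisfiable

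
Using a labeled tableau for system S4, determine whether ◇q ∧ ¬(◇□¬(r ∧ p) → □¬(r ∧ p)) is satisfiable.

1. ◇q ∧ ¬(◇□¬(r ∧ p) → □¬(r ∧ p)), u
2. ◇q, u
3. ¬(◇□¬(r ∧ p) → □¬(r ∧ p)), u
4. ◇□¬(r ∧ p), u
5. ¬□¬(r ∧ p), u
6. q, v
7. □¬(r ∧ p), w
8. ¬(r ∧ p), w
9. ¬p, w
10. r ∧ p, x
11. r, x
12. p, x
Accessibility: uRu, uRv, uRw, uRx, vRv, wRw, xRx

Yes, satisfiable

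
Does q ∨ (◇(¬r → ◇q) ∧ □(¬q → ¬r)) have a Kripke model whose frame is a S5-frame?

1. q ∨ (◇(¬r → ◇q) ∧ □(¬q → ¬r)), u
2. ◇(¬r → ◇q) ∧ □(¬q → ¬r), u   [∨-rule on 1 (branches; this branch)]
3. ◇(¬r → ◇q), u   [∧-rule on 2]
4. □(¬q → ¬r), u   [∧-rule on 2]
5. ¬q → ¬r, u   [□-rule on 4 via uRu]
6. ¬r, u   [→-rule on 5 (branches; this branch)]
7. ¬r → ◇q, v   [◇-rule on 3: fresh world v, uRv]
8. ¬q → ¬r, v   [□-rule on 4 via uRv]
9. ◇q, v   [→-rule on 7 (branches; this branch)]
10. ¬r, v   [→-rule on 8 (branches; this branch)]
11. q, w   [◇-rule on 9: fresh world w, vRw]
12. ¬q → ¬r, w   [□-rule on 4 via uRw]
13. ¬r, w   [→-rule on 12 (branches; this branch)]
Accessibility: uRu, uRv, uRw, vRu, vRv, vRw, wRu, wRv, wRw

Yes, satisfiable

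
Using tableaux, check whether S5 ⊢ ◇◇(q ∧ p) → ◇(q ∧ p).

Yes, valid

Tableau for the negation ¬(◇◇(q ∧ p) → ◇(q ∧ p)):
1. ¬(◇◇(q ∧ p) → ◇(q ∧ p)), 0
2. ◇◇(q ∧ p), 0   [¬→-rule on 1]
3. ¬◇(q ∧ p), 0   [¬→-rule on 1]
4. ¬(q ∧ p), 0   [¬◇-rule on 3 via 0R0]
5. ¬p, 0   [¬∧-rule on 4 (branches; this branch)]
6. ◇(q ∧ p), 1   [◇-rule on 2: fresh world 1, 0R1]
7. ¬(q ∧ p), 1   [¬◇-rule on 3 via 0R1]
8. ¬p, 1   [¬∧-rule on 7 (branches; this branch)]
9. q ∧ p, 2   [◇-rule on 6: fresh world 2, 1R2]
10. q, 2   [∧-rule on 9]
11. p, 2   [∧-rule on 9]
12. ¬(q ∧ p), 2   [¬◇-rule on 3 via 0R2]
13. ¬p, 2   [¬∧-rule on 12 (branches; this branch)]
Accessibility: 0R0, 0R1, 0R2, 1R0, 1R1, 1R2, 2R0, 2R1, 2R2
Branch closes: p and ¬p both at 2.
Every branch of the negation's tableau closes; the branch above is one of them.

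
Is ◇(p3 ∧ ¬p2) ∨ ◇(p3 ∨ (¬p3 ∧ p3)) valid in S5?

No, not valid

Tableau for the negation ¬(◇(p3 ∧ ¬p2) ∨ ◇(p3 ∨ (¬p3 ∧ p3))):
1. ¬(◇(p3 ∧ ¬p2) ∨ ◇(p3 ∨ (¬p3 ∧ p3))), u
2. ¬◇(p3 ∧ ¬p2), u
3. ¬◇(p3 ∨ (¬p3 ∧ p3)), u
4. ¬(p3 ∧ ¬p2), u
5. ¬(p3 ∨ (¬p3 ∧ p3)), u
6. ¬p3, u
7. ¬(¬p3 ∧ p3), u
8. p2, u
Accessibility: uRu
The negation has an open branch (countermodel exists).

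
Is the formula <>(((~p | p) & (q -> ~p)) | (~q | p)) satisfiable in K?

Satisfiable

1. <>(((~p | p) & (q -> ~p)) | (~q | p)), w0
2. ((~p | p) & (q -> ~p)) | (~q | p), w1
3. ~q | p, w1
4. p, w1
Accessibility: w0Rw1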